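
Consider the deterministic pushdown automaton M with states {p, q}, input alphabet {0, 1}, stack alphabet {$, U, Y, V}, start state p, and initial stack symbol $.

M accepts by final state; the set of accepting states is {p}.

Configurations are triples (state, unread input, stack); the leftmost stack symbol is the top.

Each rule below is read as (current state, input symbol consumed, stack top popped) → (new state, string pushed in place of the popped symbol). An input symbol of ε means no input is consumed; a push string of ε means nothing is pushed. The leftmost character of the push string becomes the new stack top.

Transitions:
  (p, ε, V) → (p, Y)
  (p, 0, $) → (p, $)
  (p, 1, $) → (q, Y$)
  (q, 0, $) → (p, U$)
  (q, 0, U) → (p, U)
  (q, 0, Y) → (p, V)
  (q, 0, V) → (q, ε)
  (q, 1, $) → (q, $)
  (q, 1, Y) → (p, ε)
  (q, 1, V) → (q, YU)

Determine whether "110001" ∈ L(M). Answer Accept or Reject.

Reject

(p, 110001, $)
  read 1, top $: go to q, push Y$ → (q, 10001, Y$)
  read 1, top Y: go to p, push ε → (p, 0001, $)
  read 0, top $: go to p, push $ → (p, 001, $)
  read 0, top $: go to p, push $ → (p, 01, $)
  read 0, top $: go to p, push $ → (p, 1, $)
  read 1, top $: go to q, push Y$ → (q, ε, Y$)
All input consumed; state q ∉ F and no further ε-move applies.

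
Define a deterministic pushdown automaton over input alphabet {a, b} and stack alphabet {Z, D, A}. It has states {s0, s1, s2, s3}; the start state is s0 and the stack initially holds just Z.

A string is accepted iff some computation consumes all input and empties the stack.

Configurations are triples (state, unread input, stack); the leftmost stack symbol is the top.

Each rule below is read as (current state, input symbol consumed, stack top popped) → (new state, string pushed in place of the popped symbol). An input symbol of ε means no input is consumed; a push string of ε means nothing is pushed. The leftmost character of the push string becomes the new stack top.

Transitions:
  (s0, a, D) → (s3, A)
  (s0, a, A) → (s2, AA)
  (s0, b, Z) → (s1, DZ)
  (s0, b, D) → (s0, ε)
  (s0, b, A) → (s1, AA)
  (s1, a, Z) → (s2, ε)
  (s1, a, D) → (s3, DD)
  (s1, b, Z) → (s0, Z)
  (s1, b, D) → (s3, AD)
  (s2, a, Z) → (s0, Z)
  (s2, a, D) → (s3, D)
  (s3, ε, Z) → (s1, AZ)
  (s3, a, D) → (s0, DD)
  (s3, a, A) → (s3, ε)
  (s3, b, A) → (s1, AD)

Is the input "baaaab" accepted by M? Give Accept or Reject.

(s0, baaaab, Z)
  read b, top Z: go to s1, push DZ → (s1, aaaab, DZ)
  read a, top D: go to s3, push DD → (s3, aaab, DDZ)
  read a, top D: go to s0, push DD → (s0, aab, DDDZ)
  read a, top D: go to s3, push A → (s3, ab, ADDZ)
  read a, top A: go to s3, push ε → (s3, b, DDZ)
No transition applies at (s3, b, DDZ); input not fully consumed.

Reject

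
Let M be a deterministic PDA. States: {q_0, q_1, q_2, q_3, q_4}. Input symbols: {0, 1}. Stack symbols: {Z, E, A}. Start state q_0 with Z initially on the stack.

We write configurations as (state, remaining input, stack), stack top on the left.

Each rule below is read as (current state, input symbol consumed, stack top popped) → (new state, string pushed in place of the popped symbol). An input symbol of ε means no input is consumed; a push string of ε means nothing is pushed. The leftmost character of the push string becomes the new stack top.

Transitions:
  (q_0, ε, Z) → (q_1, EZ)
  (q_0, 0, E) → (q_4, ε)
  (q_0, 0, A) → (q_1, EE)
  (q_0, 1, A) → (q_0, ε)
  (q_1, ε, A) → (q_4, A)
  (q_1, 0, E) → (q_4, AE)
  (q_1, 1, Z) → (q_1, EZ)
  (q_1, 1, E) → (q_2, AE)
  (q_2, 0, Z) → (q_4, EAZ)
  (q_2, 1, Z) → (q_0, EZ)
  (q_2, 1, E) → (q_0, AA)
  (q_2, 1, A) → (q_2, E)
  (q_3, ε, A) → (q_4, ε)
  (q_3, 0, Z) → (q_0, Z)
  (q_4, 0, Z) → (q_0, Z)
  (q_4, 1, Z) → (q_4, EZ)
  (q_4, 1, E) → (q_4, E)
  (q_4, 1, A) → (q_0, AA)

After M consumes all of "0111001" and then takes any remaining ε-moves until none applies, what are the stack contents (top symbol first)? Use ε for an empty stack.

(q_0, 0111001, Z)
  ε-move, top Z: go to q_1, push EZ → (q_1, 0111001, EZ)
  read 0, top E: go to q_4, push AE → (q_4, 111001, AEZ)
  read 1, top A: go to q_0, push AA → (q_0, 11001, AAEZ)
  read 1, top A: go to q_0, push ε → (q_0, 1001, AEZ)
  read 1, top A: go to q_0, push ε → (q_0, 001, EZ)
  read 0, top E: go to q_4, push ε → (q_4, 01, Z)
  read 0, top Z: go to q_0, push Z → (q_0, 1, Z)
  ε-move, top Z: go to q_1, push EZ → (q_1, 1, EZ)
  read 1, top E: go to q_2, push AE → (q_2, ε, AEZ)
All input consumed in state q_2 with stack AEZ.

AEZ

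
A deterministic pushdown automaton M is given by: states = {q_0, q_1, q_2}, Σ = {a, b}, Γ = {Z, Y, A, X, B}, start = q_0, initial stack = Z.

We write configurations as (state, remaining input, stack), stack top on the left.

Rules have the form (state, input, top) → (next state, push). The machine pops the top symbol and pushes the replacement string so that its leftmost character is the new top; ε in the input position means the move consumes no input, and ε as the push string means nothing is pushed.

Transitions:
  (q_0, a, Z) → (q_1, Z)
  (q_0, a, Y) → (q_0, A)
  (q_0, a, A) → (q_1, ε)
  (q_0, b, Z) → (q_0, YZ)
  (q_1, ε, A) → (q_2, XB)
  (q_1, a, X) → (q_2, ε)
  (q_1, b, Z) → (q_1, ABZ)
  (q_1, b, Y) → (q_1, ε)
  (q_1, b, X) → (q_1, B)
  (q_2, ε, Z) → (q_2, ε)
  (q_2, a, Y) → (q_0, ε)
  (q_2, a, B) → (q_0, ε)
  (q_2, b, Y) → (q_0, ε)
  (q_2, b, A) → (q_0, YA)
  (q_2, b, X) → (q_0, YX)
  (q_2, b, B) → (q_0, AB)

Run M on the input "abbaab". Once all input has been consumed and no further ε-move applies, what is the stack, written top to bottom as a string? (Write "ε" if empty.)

BBBZ

(q_0, abbaab, Z)
  read a, top Z: go to q_1, push Z → (q_1, bbaab, Z)
  read b, top Z: go to q_1, push ABZ → (q_1, baab, ABZ)
  ε-move, top A: go to q_2, push XB → (q_2, baab, XBBZ)
  read b, top X: go to q_0, push YX → (q_0, aab, YXBBZ)
  read a, top Y: go to q_0, push A → (q_0, ab, AXBBZ)
  read a, top A: go to q_1, push ε → (q_1, b, XBBZ)
  read b, top X: go to q_1, push B → (q_1, ε, BBBZ)
All input consumed in state q_1 with stack BBBZ.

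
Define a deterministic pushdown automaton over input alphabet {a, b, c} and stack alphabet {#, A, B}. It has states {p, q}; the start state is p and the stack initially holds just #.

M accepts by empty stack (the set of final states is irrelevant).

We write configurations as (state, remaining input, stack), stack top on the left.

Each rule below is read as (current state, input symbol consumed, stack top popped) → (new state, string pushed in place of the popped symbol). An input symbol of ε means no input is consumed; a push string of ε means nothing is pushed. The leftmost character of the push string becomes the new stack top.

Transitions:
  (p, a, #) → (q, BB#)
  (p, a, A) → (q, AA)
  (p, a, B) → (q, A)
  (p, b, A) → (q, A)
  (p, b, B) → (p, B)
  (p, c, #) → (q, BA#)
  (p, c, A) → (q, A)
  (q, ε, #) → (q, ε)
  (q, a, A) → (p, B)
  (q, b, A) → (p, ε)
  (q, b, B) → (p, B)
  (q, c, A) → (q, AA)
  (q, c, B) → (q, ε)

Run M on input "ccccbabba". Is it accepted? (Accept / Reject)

(p, ccccbabba, #)
  read c, top #: go to q, push BA# → (q, cccbabba, BA#)
  read c, top B: go to q, push ε → (q, ccbabba, A#)
  read c, top A: go to q, push AA → (q, cbabba, AA#)
  read c, top A: go to q, push AA → (q, babba, AAA#)
  read b, top A: go to p, push ε → (p, abba, AA#)
  read a, top A: go to q, push AA → (q, bba, AAA#)
  read b, top A: go to p, push ε → (p, ba, AA#)
  read b, top A: go to q, push A → (q, a, AA#)
  read a, top A: go to p, push B → (p, ε, BA#)
All input consumed; stack is BA#, not empty, and no further ε-move applies.

Reject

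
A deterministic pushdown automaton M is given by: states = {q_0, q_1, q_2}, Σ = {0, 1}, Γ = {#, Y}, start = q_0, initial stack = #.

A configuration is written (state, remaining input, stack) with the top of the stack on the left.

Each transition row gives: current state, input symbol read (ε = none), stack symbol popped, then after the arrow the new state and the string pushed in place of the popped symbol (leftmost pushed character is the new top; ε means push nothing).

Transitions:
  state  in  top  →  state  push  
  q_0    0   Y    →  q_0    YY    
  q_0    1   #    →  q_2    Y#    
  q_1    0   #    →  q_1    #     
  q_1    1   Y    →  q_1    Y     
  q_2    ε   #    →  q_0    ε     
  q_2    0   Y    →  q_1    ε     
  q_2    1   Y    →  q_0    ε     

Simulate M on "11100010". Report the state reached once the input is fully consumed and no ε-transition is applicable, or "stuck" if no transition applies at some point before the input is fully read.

stuck

(q_0, 11100010, #)
  read 1, top #: go to q_2, push Y# → (q_2, 1100010, Y#)
  read 1, top Y: go to q_0, push ε → (q_0, 100010, #)
  read 1, top #: go to q_2, push Y# → (q_2, 00010, Y#)
  read 0, top Y: go to q_1, push ε → (q_1, 0010, #)
  read 0, top #: go to q_1, push # → (q_1, 010, #)
  read 0, top #: go to q_1, push # → (q_1, 10, #)
No transition for (q_1, 1, top #); M blocks with input 10 remaining.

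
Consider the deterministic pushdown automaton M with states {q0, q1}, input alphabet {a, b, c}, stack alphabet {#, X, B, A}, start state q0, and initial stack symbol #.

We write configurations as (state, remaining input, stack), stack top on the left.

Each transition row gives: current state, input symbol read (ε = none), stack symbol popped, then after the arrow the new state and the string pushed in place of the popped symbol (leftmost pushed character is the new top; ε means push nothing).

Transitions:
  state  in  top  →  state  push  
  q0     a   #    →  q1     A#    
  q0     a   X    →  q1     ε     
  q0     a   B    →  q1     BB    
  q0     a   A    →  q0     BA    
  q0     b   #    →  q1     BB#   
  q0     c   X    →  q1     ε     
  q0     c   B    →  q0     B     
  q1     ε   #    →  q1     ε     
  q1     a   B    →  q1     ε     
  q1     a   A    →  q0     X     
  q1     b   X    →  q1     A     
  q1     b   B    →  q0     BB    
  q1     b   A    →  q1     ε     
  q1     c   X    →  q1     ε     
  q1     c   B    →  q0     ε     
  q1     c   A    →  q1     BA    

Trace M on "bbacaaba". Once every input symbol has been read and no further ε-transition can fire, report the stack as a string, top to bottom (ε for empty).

BBBBB#

(q0, bbacaaba, #)
  read b, top #: go to q1, push BB# → (q1, bacaaba, BB#)
  read b, top B: go to q0, push BB → (q0, acaaba, BBB#)
  read a, top B: go to q1, push BB → (q1, caaba, BBBB#)
  read c, top B: go to q0, push ε → (q0, aaba, BBB#)
  read a, top B: go to q1, push BB → (q1, aba, BBBB#)
  read a, top B: go to q1, push ε → (q1, ba, BBB#)
  read b, top B: go to q0, push BB → (q0, a, BBBB#)
  read a, top B: go to q1, push BB → (q1, ε, BBBBB#)
All input consumed in state q1 with stack BBBBB#.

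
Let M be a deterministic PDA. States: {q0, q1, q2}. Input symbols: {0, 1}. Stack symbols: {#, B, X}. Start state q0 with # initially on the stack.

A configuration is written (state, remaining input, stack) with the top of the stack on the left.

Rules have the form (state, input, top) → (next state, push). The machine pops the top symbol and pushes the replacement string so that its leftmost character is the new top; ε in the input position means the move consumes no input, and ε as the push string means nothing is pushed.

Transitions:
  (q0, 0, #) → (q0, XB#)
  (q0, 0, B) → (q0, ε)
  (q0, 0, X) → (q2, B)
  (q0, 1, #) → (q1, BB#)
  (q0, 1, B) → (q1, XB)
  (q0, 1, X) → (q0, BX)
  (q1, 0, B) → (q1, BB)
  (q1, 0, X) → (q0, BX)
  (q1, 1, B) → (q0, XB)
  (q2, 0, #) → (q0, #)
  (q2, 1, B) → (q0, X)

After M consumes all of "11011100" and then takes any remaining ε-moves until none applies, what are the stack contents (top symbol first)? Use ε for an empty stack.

XBXBB#

(q0, 11011100, #)
  read 1, top #: go to q1, push BB# → (q1, 1011100, BB#)
  read 1, top B: go to q0, push XB → (q0, 011100, XBB#)
  read 0, top X: go to q2, push B → (q2, 11100, BBB#)
  read 1, top B: go to q0, push X → (q0, 1100, XBB#)
  read 1, top X: go to q0, push BX → (q0, 100, BXBB#)
  read 1, top B: go to q1, push XB → (q1, 00, XBXBB#)
  read 0, top X: go to q0, push BX → (q0, 0, BXBXBB#)
  read 0, top B: go to q0, push ε → (q0, ε, XBXBB#)
All input consumed in state q0 with stack XBXBB#.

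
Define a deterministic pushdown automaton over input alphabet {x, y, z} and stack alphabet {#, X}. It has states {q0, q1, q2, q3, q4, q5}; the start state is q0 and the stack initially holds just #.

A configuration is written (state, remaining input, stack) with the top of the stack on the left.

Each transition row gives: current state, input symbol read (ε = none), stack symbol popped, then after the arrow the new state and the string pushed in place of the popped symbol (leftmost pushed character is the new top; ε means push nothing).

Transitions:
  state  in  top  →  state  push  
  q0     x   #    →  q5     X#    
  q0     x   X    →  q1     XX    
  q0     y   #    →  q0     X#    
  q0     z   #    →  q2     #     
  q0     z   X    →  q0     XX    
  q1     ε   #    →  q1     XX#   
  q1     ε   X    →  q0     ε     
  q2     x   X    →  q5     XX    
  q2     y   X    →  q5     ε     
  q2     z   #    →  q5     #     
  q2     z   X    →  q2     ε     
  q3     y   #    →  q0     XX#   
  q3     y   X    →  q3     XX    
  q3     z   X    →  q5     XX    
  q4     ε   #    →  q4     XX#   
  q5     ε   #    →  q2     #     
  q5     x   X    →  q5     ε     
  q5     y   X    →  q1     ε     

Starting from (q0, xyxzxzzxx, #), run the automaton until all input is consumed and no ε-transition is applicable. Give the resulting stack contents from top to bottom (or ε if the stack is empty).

(q0, xyxzxzzxx, #)
  read x, top #: go to q5, push X# → (q5, yxzxzzxx, X#)
  read y, top X: go to q1, push ε → (q1, xzxzzxx, #)
  ε-move, top #: go to q1, push XX# → (q1, xzxzzxx, XX#)
  ε-move, top X: go to q0, push ε → (q0, xzxzzxx, X#)
  read x, top X: go to q1, push XX → (q1, zxzzxx, XX#)
  ε-move, top X: go to q0, push ε → (q0, zxzzxx, X#)
  read z, top X: go to q0, push XX → (q0, xzzxx, XX#)
  read x, top X: go to q1, push XX → (q1, zzxx, XXX#)
  ε-move, top X: go to q0, push ε → (q0, zzxx, XX#)
  read z, top X: go to q0, push XX → (q0, zxx, XXX#)
  read z, top X: go to q0, push XX → (q0, xx, XXXX#)
  read x, top X: go to q1, push XX → (q1, x, XXXXX#)
  ε-move, top X: go to q0, push ε → (q0, x, XXXX#)
  read x, top X: go to q1, push XX → (q1, ε, XXXXX#)
  ε-move, top X: go to q0, push ε → (q0, ε, XXXX#)
All input consumed in state q0 with stack XXXX#.

XXXX#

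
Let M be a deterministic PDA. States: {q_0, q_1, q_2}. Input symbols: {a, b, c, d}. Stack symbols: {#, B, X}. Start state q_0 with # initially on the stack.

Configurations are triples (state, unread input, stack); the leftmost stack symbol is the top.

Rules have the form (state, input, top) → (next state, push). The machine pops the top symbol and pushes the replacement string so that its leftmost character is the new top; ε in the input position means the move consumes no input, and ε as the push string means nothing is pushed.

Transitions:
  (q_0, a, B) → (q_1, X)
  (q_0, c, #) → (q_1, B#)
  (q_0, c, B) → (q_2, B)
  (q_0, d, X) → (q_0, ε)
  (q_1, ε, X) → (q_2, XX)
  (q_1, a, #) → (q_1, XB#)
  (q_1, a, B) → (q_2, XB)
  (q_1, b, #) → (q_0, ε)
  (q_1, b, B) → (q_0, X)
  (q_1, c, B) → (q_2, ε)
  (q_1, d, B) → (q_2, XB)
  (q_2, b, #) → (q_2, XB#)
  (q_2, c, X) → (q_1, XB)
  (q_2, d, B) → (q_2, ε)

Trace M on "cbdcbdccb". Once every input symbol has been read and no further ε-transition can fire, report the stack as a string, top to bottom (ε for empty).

XB#

(q_0, cbdcbdccb, #)
  read c, top #: go to q_1, push B# → (q_1, bdcbdccb, B#)
  read b, top B: go to q_0, push X → (q_0, dcbdccb, X#)
  read d, top X: go to q_0, push ε → (q_0, cbdccb, #)
  read c, top #: go to q_1, push B# → (q_1, bdccb, B#)
  read b, top B: go to q_0, push X → (q_0, dccb, X#)
  read d, top X: go to q_0, push ε → (q_0, ccb, #)
  read c, top #: go to q_1, push B# → (q_1, cb, B#)
  read c, top B: go to q_2, push ε → (q_2, b, #)
  read b, top #: go to q_2, push XB# → (q_2, ε, XB#)
All input consumed in state q_2 with stack XB#.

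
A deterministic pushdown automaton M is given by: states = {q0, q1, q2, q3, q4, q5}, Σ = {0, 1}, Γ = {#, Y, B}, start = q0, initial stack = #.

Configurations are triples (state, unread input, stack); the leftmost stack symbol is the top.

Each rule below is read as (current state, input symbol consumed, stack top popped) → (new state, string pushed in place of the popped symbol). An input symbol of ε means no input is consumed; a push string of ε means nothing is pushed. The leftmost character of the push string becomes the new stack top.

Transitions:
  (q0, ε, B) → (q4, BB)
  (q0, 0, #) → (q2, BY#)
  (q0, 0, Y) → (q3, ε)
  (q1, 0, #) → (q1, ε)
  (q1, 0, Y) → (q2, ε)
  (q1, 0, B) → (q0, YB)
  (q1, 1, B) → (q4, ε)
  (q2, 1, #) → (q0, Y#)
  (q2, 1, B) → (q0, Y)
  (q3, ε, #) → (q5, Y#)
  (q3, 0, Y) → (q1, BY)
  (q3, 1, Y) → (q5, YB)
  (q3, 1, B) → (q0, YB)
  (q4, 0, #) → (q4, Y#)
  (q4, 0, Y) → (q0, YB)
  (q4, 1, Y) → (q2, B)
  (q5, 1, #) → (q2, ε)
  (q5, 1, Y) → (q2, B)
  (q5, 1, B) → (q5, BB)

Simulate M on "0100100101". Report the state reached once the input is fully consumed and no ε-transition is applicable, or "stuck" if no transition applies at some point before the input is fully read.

q0

(q0, 0100100101, #)
  read 0, top #: go to q2, push BY# → (q2, 100100101, BY#)
  read 1, top B: go to q0, push Y → (q0, 00100101, YY#)
  read 0, top Y: go to q3, push ε → (q3, 0100101, Y#)
  read 0, top Y: go to q1, push BY → (q1, 100101, BY#)
  read 1, top B: go to q4, push ε → (q4, 00101, Y#)
  read 0, top Y: go to q0, push YB → (q0, 0101, YB#)
  read 0, top Y: go to q3, push ε → (q3, 101, B#)
  read 1, top B: go to q0, push YB → (q0, 01, YB#)
  read 0, top Y: go to q3, push ε → (q3, 1, B#)
  read 1, top B: go to q0, push YB → (q0, ε, YB#)
All input consumed; M is in state q0.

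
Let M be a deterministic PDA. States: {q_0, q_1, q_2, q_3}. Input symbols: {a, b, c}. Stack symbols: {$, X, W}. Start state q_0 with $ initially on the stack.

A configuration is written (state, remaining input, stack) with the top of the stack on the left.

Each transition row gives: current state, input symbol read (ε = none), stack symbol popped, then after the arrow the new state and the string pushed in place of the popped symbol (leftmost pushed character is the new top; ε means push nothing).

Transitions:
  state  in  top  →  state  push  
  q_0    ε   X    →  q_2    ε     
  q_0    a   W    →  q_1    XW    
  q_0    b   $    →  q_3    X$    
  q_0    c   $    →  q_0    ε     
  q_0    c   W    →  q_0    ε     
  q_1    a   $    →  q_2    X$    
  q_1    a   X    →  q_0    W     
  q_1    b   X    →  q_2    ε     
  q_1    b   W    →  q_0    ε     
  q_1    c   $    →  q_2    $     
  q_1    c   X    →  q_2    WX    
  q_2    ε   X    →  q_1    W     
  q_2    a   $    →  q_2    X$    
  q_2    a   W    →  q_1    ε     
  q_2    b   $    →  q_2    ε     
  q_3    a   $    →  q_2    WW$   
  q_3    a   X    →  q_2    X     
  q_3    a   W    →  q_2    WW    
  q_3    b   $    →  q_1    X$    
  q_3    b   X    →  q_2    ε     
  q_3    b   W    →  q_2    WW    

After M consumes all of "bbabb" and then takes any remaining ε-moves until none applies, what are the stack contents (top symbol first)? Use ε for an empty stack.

X$

(q_0, bbabb, $) ⊢ (q_3, babb, X$) ⊢ (q_2, abb, $) ⊢ (q_2, bb, X$) ⊢ (q_1, bb, W$) ⊢ (q_0, b, $) ⊢ (q_3, ε, X$)
All input consumed in state q_3 with stack X$.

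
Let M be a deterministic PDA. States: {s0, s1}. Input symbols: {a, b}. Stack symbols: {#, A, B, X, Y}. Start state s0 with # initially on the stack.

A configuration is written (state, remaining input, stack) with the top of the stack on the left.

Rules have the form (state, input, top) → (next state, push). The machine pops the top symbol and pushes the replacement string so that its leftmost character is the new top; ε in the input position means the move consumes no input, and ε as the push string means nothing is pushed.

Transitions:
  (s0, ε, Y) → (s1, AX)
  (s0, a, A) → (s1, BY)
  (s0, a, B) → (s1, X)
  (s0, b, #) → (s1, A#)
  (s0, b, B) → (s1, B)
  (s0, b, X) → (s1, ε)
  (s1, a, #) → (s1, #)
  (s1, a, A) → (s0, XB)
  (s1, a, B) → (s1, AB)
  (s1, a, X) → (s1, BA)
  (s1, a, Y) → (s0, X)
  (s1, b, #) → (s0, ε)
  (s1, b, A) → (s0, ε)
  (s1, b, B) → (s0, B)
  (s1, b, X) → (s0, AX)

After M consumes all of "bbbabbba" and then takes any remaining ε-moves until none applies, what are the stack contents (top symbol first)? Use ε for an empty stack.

AB#

(s0, bbbabbba, #) ⊢ (s1, bbabbba, A#) ⊢ (s0, babbba, #) ⊢ (s1, abbba, A#) ⊢ (s0, bbba, XB#) ⊢ (s1, bba, B#) ⊢ (s0, ba, B#) ⊢ (s1, a, B#) ⊢ (s1, ε, AB#)
All input consumed in state s1 with stack AB#.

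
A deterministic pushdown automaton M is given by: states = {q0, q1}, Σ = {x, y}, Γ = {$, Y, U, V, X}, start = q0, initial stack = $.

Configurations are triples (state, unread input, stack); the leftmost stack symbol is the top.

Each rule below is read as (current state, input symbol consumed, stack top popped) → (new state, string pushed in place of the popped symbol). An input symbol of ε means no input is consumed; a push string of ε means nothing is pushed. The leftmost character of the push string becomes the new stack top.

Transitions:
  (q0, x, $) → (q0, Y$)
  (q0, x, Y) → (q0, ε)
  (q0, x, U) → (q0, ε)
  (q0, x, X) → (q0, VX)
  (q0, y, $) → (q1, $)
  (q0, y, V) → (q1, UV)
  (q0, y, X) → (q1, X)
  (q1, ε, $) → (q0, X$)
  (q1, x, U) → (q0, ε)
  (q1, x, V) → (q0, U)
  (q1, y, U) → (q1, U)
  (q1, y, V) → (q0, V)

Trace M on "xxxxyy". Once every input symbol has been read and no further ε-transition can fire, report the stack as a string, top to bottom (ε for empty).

X$

(q0, xxxxyy, $)
  read x, top $: go to q0, push Y$ → (q0, xxxyy, Y$)
  read x, top Y: go to q0, push ε → (q0, xxyy, $)
  read x, top $: go to q0, push Y$ → (q0, xyy, Y$)
  read x, top Y: go to q0, push ε → (q0, yy, $)
  read y, top $: go to q1, push $ → (q1, y, $)
  ε-move, top $: go to q0, push X$ → (q0, y, X$)
  read y, top X: go to q1, push X → (q1, ε, X$)
All input consumed in state q1 with stack X$.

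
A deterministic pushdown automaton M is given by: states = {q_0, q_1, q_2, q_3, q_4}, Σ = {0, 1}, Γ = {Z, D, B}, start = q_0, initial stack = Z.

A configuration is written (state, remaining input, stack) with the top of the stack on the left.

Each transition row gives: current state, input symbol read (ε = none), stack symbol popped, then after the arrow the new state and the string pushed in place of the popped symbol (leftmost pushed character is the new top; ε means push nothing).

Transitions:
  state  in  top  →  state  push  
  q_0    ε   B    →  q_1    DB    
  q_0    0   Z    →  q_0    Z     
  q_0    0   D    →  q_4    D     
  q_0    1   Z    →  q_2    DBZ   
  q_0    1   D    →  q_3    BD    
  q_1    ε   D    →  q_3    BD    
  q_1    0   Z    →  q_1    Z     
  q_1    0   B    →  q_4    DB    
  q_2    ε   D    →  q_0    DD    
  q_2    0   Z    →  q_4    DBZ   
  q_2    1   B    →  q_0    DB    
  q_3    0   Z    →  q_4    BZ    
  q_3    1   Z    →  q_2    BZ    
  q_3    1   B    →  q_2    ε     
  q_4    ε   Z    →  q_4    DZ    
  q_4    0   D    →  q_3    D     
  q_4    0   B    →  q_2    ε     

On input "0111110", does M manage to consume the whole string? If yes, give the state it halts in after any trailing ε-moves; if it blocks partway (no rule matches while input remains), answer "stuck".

(q_0, 0111110, Z)
  read 0, top Z: go to q_0, push Z → (q_0, 111110, Z)
  read 1, top Z: go to q_2, push DBZ → (q_2, 11110, DBZ)
  ε-move, top D: go to q_0, push DD → (q_0, 11110, DDBZ)
  read 1, top D: go to q_3, push BD → (q_3, 1110, BDDBZ)
  read 1, top B: go to q_2, push ε → (q_2, 110, DDBZ)
  ε-move, top D: go to q_0, push DD → (q_0, 110, DDDBZ)
  read 1, top D: go to q_3, push BD → (q_3, 10, BDDDBZ)
  read 1, top B: go to q_2, push ε → (q_2, 0, DDDBZ)
  ε-move, top D: go to q_0, push DD → (q_0, 0, DDDDBZ)
  read 0, top D: go to q_4, push D → (q_4, ε, DDDDBZ)
All input consumed; M is in state q_4.

q_4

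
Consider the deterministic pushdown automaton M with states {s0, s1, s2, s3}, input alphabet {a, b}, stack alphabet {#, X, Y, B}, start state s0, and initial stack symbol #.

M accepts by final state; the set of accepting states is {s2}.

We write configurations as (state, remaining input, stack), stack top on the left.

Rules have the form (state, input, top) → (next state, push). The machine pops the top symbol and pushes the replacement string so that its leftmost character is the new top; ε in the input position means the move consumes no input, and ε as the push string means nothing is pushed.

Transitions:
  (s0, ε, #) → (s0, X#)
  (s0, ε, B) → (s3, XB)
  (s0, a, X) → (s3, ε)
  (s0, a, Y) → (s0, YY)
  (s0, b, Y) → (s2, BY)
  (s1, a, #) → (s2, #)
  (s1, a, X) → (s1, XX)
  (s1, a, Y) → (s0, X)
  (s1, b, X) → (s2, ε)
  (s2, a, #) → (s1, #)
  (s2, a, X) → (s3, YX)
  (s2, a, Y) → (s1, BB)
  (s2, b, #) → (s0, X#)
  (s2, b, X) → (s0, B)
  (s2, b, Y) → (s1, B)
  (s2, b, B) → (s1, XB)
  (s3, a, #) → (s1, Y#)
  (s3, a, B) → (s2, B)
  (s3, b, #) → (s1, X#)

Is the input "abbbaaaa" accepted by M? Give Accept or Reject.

Reject

(s0, abbbaaaa, #) ⊢ (s0, abbbaaaa, X#) ⊢ (s3, bbbaaaa, #) ⊢ (s1, bbaaaa, X#) ⊢ (s2, baaaa, #) ⊢ (s0, aaaa, X#) ⊢ (s3, aaa, #) ⊢ (s1, aa, Y#) ⊢ (s0, a, X#) ⊢ (s3, ε, #)
All input consumed; state s3 ∉ F and no further ε-move applies.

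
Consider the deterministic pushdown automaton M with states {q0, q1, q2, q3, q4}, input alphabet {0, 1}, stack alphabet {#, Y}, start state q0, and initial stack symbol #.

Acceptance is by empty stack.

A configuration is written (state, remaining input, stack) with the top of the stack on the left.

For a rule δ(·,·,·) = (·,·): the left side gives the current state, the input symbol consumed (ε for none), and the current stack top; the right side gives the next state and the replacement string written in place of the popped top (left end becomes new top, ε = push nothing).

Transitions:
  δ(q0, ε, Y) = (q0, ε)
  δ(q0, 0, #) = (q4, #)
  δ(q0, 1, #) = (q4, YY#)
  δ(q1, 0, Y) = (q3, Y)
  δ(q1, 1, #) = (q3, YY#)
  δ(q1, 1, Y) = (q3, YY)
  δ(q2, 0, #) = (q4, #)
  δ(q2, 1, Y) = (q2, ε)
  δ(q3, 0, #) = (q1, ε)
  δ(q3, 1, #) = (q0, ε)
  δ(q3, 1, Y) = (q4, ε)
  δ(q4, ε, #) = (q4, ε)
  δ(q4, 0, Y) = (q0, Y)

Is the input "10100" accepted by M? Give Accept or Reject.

Accept

(q0, 10100, #)
  read 1, top #: go to q4, push YY# → (q4, 0100, YY#)
  read 0, top Y: go to q0, push Y → (q0, 100, YY#)
  ε-move, top Y: go to q0, push ε → (q0, 100, Y#)
  ε-move, top Y: go to q0, push ε → (q0, 100, #)
  read 1, top #: go to q4, push YY# → (q4, 00, YY#)
  read 0, top Y: go to q0, push Y → (q0, 0, YY#)
  ε-move, top Y: go to q0, push ε → (q0, 0, Y#)
  ε-move, top Y: go to q0, push ε → (q0, 0, #)
  read 0, top #: go to q4, push # → (q4, ε, #)
  ε-move, top #: go to q4, push ε → (q4, ε, ε)
All input consumed and the stack is empty.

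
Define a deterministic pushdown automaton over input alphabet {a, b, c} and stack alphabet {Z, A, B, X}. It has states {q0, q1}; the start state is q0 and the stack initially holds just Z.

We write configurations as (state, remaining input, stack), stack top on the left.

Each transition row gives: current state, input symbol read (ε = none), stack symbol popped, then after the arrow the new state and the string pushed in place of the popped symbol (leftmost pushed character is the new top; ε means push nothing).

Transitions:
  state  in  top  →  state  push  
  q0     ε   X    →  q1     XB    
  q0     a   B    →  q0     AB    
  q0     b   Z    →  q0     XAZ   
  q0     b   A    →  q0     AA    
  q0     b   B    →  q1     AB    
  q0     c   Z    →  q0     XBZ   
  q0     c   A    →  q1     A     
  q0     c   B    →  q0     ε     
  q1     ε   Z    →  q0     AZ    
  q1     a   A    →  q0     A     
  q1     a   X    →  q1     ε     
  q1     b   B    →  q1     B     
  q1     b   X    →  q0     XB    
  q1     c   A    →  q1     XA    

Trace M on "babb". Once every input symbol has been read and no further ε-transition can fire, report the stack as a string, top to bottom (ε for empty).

(q0, babb, Z)
  read b, top Z: go to q0, push XAZ → (q0, abb, XAZ)
  ε-move, top X: go to q1, push XB → (q1, abb, XBAZ)
  read a, top X: go to q1, push ε → (q1, bb, BAZ)
  read b, top B: go to q1, push B → (q1, b, BAZ)
  read b, top B: go to q1, push B → (q1, ε, BAZ)
All input consumed in state q1 with stack BAZ.

BAZ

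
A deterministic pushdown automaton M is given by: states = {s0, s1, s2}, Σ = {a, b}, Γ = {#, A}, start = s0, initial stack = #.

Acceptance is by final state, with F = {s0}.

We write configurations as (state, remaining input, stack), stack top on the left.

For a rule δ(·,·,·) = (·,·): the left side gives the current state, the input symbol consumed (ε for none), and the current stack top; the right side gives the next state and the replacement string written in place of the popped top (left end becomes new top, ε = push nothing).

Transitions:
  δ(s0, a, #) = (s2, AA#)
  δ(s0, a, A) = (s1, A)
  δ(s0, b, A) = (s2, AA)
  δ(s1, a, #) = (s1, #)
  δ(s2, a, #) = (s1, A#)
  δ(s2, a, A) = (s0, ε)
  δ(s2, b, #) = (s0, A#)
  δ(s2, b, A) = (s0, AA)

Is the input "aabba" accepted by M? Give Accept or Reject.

Reject

(s0, aabba, #)
  read a, top #: go to s2, push AA# → (s2, abba, AA#)
  read a, top A: go to s0, push ε → (s0, bba, A#)
  read b, top A: go to s2, push AA → (s2, ba, AA#)
  read b, top A: go to s0, push AA → (s0, a, AAA#)
  read a, top A: go to s1, push A → (s1, ε, AAA#)
All input consumed; state s1 ∉ F and no further ε-move applies.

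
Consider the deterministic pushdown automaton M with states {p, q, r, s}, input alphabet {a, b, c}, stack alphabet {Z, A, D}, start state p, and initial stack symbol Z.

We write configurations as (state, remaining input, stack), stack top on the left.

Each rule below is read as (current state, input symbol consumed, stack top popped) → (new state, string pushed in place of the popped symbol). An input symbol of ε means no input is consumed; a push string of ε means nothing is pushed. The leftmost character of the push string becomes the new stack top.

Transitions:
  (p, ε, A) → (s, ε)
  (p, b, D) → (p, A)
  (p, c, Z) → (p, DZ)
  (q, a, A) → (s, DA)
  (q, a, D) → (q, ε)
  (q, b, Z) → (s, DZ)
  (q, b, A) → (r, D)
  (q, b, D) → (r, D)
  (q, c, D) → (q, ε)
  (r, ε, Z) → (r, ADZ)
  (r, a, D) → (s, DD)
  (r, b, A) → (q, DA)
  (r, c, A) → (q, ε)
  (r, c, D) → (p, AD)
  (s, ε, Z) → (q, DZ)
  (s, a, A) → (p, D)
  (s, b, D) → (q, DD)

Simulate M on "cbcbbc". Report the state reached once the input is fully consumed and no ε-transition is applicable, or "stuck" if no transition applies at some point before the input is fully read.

(p, cbcbbc, Z)
  read c, top Z: go to p, push DZ → (p, bcbbc, DZ)
  read b, top D: go to p, push A → (p, cbbc, AZ)
  ε-move, top A: go to s, push ε → (s, cbbc, Z)
  ε-move, top Z: go to q, push DZ → (q, cbbc, DZ)
  read c, top D: go to q, push ε → (q, bbc, Z)
  read b, top Z: go to s, push DZ → (s, bc, DZ)
  read b, top D: go to q, push DD → (q, c, DDZ)
  read c, top D: go to q, push ε → (q, ε, DZ)
All input consumed; M is in state q.

q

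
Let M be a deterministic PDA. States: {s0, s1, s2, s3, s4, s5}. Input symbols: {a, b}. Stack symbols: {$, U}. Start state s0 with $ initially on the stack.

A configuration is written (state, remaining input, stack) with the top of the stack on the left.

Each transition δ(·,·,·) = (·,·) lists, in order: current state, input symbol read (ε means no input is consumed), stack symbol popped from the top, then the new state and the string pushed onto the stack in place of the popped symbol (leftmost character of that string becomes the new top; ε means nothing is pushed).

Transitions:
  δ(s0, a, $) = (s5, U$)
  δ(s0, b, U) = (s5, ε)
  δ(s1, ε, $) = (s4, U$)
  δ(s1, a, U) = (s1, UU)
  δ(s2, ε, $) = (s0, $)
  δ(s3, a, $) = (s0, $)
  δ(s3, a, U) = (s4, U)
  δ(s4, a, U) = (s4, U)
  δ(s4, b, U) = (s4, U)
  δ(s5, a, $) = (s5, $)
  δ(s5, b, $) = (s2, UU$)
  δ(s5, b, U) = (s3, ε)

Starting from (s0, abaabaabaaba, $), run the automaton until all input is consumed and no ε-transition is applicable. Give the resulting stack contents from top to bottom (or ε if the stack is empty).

(s0, abaabaabaaba, $)
  read a, top $: go to s5, push U$ → (s5, baabaabaaba, U$)
  read b, top U: go to s3, push ε → (s3, aabaabaaba, $)
  read a, top $: go to s0, push $ → (s0, abaabaaba, $)
  read a, top $: go to s5, push U$ → (s5, baabaaba, U$)
  read b, top U: go to s3, push ε → (s3, aabaaba, $)
  read a, top $: go to s0, push $ → (s0, abaaba, $)
  read a, top $: go to s5, push U$ → (s5, baaba, U$)
  read b, top U: go to s3, push ε → (s3, aaba, $)
  read a, top $: go to s0, push $ → (s0, aba, $)
  read a, top $: go to s5, push U$ → (s5, ba, U$)
  read b, top U: go to s3, push ε → (s3, a, $)
  read a, top $: go to s0, push $ → (s0, ε, $)
All input consumed in state s0 with stack $.

$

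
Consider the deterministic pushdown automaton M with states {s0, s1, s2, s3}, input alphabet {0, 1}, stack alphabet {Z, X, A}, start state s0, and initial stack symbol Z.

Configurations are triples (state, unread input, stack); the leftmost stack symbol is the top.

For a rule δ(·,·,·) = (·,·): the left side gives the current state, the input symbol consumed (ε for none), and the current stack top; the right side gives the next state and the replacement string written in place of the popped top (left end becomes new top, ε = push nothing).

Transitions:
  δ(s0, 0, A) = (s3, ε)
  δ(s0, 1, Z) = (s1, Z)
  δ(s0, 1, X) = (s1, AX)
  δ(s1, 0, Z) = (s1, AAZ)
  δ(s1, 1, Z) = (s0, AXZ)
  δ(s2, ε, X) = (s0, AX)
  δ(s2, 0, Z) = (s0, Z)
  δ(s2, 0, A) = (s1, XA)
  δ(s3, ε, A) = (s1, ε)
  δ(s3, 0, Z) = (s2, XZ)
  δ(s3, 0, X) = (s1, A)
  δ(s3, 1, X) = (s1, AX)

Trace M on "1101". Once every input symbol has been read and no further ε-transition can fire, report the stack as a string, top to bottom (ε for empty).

(s0, 1101, Z)
  read 1, top Z: go to s1, push Z → (s1, 101, Z)
  read 1, top Z: go to s0, push AXZ → (s0, 01, AXZ)
  read 0, top A: go to s3, push ε → (s3, 1, XZ)
  read 1, top X: go to s1, push AX → (s1, ε, AXZ)
All input consumed in state s1 with stack AXZ.

AXZ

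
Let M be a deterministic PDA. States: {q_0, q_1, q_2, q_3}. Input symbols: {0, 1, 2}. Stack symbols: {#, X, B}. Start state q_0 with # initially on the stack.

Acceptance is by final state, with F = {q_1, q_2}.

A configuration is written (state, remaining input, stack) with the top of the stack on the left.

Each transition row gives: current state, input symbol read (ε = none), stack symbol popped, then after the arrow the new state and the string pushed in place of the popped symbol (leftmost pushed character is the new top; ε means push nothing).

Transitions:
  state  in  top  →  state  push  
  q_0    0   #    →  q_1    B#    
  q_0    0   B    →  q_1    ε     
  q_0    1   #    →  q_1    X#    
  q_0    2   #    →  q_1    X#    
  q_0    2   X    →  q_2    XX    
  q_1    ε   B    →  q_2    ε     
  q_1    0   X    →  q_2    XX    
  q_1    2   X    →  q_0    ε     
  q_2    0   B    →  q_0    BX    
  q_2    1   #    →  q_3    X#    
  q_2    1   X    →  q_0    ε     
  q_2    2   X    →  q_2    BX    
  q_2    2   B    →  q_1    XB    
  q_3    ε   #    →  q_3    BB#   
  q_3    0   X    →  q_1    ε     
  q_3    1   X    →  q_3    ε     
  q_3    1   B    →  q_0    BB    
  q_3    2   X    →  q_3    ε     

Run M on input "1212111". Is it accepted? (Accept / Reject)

(q_0, 1212111, #)
  read 1, top #: go to q_1, push X# → (q_1, 212111, X#)
  read 2, top X: go to q_0, push ε → (q_0, 12111, #)
  read 1, top #: go to q_1, push X# → (q_1, 2111, X#)
  read 2, top X: go to q_0, push ε → (q_0, 111, #)
  read 1, top #: go to q_1, push X# → (q_1, 11, X#)
No transition applies at (q_1, 11, X#); input not fully consumed.

Reject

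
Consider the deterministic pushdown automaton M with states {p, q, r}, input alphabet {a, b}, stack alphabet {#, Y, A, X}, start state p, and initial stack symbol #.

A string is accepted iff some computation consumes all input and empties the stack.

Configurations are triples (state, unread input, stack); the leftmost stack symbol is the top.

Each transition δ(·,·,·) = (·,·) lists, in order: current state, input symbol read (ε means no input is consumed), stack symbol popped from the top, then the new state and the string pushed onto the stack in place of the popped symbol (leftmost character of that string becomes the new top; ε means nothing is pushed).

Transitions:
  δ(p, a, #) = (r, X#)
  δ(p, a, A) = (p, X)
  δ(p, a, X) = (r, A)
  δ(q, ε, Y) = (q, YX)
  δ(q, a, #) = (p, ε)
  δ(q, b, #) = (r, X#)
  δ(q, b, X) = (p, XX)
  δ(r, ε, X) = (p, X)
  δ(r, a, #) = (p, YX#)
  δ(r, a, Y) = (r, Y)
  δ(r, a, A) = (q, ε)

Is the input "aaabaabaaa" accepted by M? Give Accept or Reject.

Accept

(p, aaabaabaaa, #) ⊢ (r, aabaabaaa, X#) ⊢ (p, aabaabaaa, X#) ⊢ (r, abaabaaa, A#) ⊢ (q, baabaaa, #) ⊢ (r, aabaaa, X#) ⊢ (p, aabaaa, X#) ⊢ (r, abaaa, A#) ⊢ (q, baaa, #) ⊢ (r, aaa, X#) ⊢ (p, aaa, X#) ⊢ (r, aa, A#) ⊢ (q, a, #) ⊢ (p, ε, ε)
All input consumed and the stack is empty.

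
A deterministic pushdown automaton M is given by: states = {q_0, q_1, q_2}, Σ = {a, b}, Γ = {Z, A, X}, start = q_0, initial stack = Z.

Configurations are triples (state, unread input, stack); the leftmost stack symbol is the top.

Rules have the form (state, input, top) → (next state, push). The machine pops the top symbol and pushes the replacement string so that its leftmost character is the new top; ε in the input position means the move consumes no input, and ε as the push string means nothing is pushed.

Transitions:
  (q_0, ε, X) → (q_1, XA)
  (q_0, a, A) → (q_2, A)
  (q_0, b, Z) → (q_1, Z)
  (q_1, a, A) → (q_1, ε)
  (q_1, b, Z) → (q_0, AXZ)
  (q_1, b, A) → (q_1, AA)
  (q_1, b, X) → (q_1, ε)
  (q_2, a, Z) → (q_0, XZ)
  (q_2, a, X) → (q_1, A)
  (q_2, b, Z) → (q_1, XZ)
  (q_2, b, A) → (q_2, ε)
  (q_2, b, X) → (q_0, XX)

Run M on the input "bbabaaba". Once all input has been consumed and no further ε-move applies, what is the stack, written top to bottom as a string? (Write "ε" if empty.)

AXZ

(q_0, bbabaaba, Z) ⊢ (q_1, babaaba, Z) ⊢ (q_0, abaaba, AXZ) ⊢ (q_2, baaba, AXZ) ⊢ (q_2, aaba, XZ) ⊢ (q_1, aba, AZ) ⊢ (q_1, ba, Z) ⊢ (q_0, a, AXZ) ⊢ (q_2, ε, AXZ)
All input consumed in state q_2 with stack AXZ.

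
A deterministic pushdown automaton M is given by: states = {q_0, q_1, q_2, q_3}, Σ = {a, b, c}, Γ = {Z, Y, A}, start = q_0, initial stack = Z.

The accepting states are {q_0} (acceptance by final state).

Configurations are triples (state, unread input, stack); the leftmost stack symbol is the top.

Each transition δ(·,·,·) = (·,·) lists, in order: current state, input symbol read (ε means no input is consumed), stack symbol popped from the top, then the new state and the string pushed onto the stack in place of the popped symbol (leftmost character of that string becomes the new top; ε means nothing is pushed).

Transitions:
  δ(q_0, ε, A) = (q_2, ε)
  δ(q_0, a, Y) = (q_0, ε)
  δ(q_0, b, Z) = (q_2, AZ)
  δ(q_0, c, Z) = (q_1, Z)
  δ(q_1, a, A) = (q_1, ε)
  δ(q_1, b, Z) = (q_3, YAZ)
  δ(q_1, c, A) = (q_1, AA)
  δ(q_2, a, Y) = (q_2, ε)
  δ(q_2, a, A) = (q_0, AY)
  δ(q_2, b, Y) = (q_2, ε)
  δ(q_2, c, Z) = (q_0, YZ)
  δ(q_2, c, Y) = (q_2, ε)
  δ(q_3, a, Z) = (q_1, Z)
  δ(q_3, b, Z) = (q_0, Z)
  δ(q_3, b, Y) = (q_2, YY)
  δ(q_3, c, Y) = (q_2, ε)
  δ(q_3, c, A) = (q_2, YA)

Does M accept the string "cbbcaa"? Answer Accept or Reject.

Accept

(q_0, cbbcaa, Z) ⊢ (q_1, bbcaa, Z) ⊢ (q_3, bcaa, YAZ) ⊢ (q_2, caa, YYAZ) ⊢ (q_2, aa, YAZ) ⊢ (q_2, a, AZ) ⊢ (q_0, ε, AYZ)
All input consumed; state q_0 ∈ F.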